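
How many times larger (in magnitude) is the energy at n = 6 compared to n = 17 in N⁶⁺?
8.027778

Using E_n = -13.6057 Z² / n² eV with Z = 7:

E_6 = -13.6057 × 7² / 6² = -666.6793 / 36 = -18.518869444444 eV
E_17 = -13.6057 × 7² / 17² = -666.6793 / 289 = -2.306848788927 eV

The ratio is:
E_6/E_17 = (-18.518869444444) / (-2.306848788927)
E_6/E_17 = (-666.6793/36) / (-666.6793/289)
E_6/E_17 = 289/36
E_6/E_17 = 8.027778
(Note: the Z² factors cancel in the ratio.)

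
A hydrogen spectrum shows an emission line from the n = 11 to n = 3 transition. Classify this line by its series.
Paschen series

The spectral series in hydrogen are named based on the final (lower) energy level:
- Lyman series: n_final = 1 (ultraviolet)
- Balmer series: n_final = 2 (visible/near-UV)
- Paschen series: n_final = 3 (infrared)
- Brackett series: n_final = 4 (infrared)
- Pfund series: n_final = 5 (far infrared)

Since this transition ends at n = 3, it belongs to the Paschen series.

For reference, this 11 → 3 line has photon energy
ΔE = 13.6057 eV × (1/3² - 1/11²) = 1.39930064 eV,
corresponding to wavelength λ = hc/ΔE = 1239.84 eV·nm / 1.39930064 eV = 886.0426 nm in the infrared region.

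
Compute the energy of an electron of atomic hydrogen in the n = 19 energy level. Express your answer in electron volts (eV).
-0.04 eV

The energy levels of a hydrogen-like atom are given by:
E_n = -13.6057 eV / n²

For n = 19:
E_19 = -13.6057 eV / 19²
E_19 = -13.6057 eV / 361
E_19 = -0.04 eV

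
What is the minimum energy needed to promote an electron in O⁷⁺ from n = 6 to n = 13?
19.03546 eV

The energy levels of a hydrogen-like atom are E_n = -13.6057 Z² eV / n².

Energy at n = 6: E_6 = -13.6057 × 8² / 6² = -24.18791111 eV
Energy at n = 13: E_13 = -13.6057 × 8² / 13² = -5.15245444 eV

The excitation energy is the difference:
ΔE = E_13 - E_6
ΔE = -5.15245444 - (-24.18791111)
ΔE = 19.03546 eV

Since this is positive, energy must be absorbed (photon absorption).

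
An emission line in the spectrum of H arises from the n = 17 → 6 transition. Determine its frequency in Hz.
8.0001e+13 Hz

First, find the transition energy:
E_17 = -13.6057 / 17² = -0.04707855 eV
E_6 = -13.6057 / 6² = -0.37793611 eV
|ΔE| = |E_6 - E_17| = 0.33085756 eV

Convert to Joules: E = 0.33085756 eV × (1.602177 × 10⁻¹⁹ J/eV) = 5.300924e-20 J

Using E = hf:
f = E/h = 5.300924e-20 J / (6.62607 × 10⁻³⁴ J·s)
f = 8.0001e+13 Hz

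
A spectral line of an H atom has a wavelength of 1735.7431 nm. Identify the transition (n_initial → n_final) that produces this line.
n = 10 → n = 4

First, find the photon energy from the wavelength (hc = 1239.84 eV·nm):
E = hc/λ = 1239.84 eV·nm / 1735.7431 nm = 0.71429925 eV

The energy levels of hydrogen satisfy E_n = -13.6057 / n² eV, so an emission n_i → n_f releases
ΔE = 13.6057 × (1/n_f² − 1/n_i²) eV.

Setting ΔE equal to the photon energy:
1/n_f² − 1/n_i² = 0.71429925 / 13.6057 = 0.052500000

Since 1/n_i² must be positive, we need 1/n_f² > 0.052500000, i.e. n_f ≤ 4. For each allowed n_f, solve n_i = (1/n_f² − 0.052500000)^(−1/2) and check whether it is a whole number:
  n_f = 1: 1/n_i² = 1.000000000 − 0.052500000 = 0.947500000 → n_i = 1.027  (not an integer) ✗
  n_f = 2: 1/n_i² = 0.250000000 − 0.052500000 = 0.197500000 → n_i = 2.250  (not an integer) ✗
  n_f = 3: 1/n_i² = 0.111111111 − 0.052500000 = 0.058611111 → n_i = 4.131  (not an integer) ✗
  n_f = 4: 1/n_i² = 0.062500000 − 0.052500000 = 0.010000000 → n_i = 10.000  → integer, n_i = 10 ✓

Only n_f = 4 gives an integer upper level, n_i = 10.

The transition is from n = 10 to n = 4 (emission).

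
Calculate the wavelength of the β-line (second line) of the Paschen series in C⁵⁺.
35.596 nm

The lines of a series are numbered from the longest wavelength (smallest ΔE) outward; the second line is the transition from n = n_f + 2 to n_f.
The Paschen series has all transitions ending at n_f = 3.

For C⁵⁺ (Z = 6), the second line (β-line) is the jump from n = 5 to n = 3:
E_5 = -13.6057 × 6² / 5² = -19.59221 eV
E_3 = -13.6057 × 6² / 3² = -54.42280 eV
ΔE = E_5 - E_3 = 34.83059 eV

λ = hc/E = 1239.84 eV·nm / 34.83059 eV
λ = 35.596 nm

This is the β-line of the Paschen series in C⁵⁺.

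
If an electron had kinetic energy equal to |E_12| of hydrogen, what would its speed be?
1.823e+05 m/s (or 0.060811% of c)

The binding energy at n = 12 for hydrogen is:
E_12 = -13.6057/12² = -0.09448403 eV
|E_12| = 0.09448403 eV

Convert to Joules:
KE = 0.09448403 eV × (1.602177 × 10⁻¹⁹ J/eV) = 1.51380e-20 J

Using KE = ½mv²:
v = √(2·KE/m_e)
v = √(2 × 1.51380e-20 J / 9.10938 × 10⁻³¹ kg)
v = 1.823e+05 m/s

This is approximately 0.060811% the speed of light.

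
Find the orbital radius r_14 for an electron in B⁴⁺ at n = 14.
2.0744 nm (or 20.7437 Å)

The Bohr radius formula is:
r_n = n² a₀ / Z

where a₀ = 0.0529177 nm is the Bohr radius.

For B⁴⁺ (Z = 5) at n = 14:
r_14 = 14² × 0.0529177 nm / 5
r_14 = 196 × 0.0529177 nm / 5
r_14 = 10.37187 nm / 5
r_14 = 2.0744 nm

The electron orbits at approximately 2.0744 nm from the nucleus.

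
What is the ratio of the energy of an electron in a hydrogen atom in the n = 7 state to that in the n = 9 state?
1.653061

Using E_n = -13.6057 Z² / n² eV with Z = 1:

E_7 = -13.6057 / 7² = -13.6057 / 49 = -0.277667346939 eV
E_9 = -13.6057 / 9² = -13.6057 / 81 = -0.167971604938 eV

The ratio is:
E_7/E_9 = (-0.277667346939) / (-0.167971604938)
E_7/E_9 = (-13.6057/49) / (-13.6057/81)
E_7/E_9 = 81/49
E_7/E_9 = 1.653061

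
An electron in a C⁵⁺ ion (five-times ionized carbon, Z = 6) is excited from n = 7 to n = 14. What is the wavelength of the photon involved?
165.377746 nm

First, find the transition energy using E_n = -13.6057 Z² / n² eV:
E_7 = -13.6057 × 6² / 7² = -9.9960244898 eV
E_14 = -13.6057 × 6² / 14² = -2.4990061224 eV

Photon energy: |ΔE| = |E_14 - E_7| = 7.4970183674 eV

Convert to wavelength using E = hc/λ with hc = 1239.84 eV·nm:
λ = hc/E = 1239.84 eV·nm / 7.4970183674 eV
λ = 165.377746 nm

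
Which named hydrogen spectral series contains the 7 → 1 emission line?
Lyman series

The spectral series in hydrogen are named based on the final (lower) energy level:
- Lyman series: n_final = 1 (ultraviolet)
- Balmer series: n_final = 2 (visible/near-UV)
- Paschen series: n_final = 3 (infrared)
- Brackett series: n_final = 4 (infrared)
- Pfund series: n_final = 5 (far infrared)

Since this transition ends at n = 1, it belongs to the Lyman series.

For reference, this 7 → 1 line has photon energy
ΔE = 13.6057 eV × (1/1² - 1/7²) = 13.32803265 eV,
corresponding to wavelength λ = hc/ΔE = 1239.84 eV·nm / 13.32803265 eV = 93.024982 nm in the ultraviolet region.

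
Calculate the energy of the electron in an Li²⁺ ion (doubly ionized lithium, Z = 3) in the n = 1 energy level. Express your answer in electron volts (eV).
-122.451 eV

The energy levels of a hydrogen-like atom are given by:
E_n = -13.6057 Z² / n² eV  (with Z = 3 for Li²⁺)

For n = 1:
E_1 = -13.6057 × 3² / 1²
E_1 = -13.6057 × 9 / 1
E_1 = -122.451 eV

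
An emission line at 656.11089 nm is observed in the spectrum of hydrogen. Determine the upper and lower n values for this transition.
n = 3 → n = 2

First, find the photon energy from the wavelength (hc = 1239.84 eV·nm):
E = hc/λ = 1239.84 eV·nm / 656.11089 nm = 1.8896806 eV

The energy levels of hydrogen satisfy E_n = -13.6057 / n² eV, so an emission n_i → n_f releases
ΔE = 13.6057 × (1/n_f² − 1/n_i²) eV.

Setting ΔE equal to the photon energy:
1/n_f² − 1/n_i² = 1.8896806 / 13.6057 = 0.13888889

Since 1/n_i² must be positive, we need 1/n_f² > 0.13888889, i.e. n_f ≤ 2. For each allowed n_f, solve n_i = (1/n_f² − 0.13888889)^(−1/2) and check whether it is a whole number:
  n_f = 1: 1/n_i² = 1.00000000 − 0.13888889 = 0.86111111 → n_i = 1.078  (not an integer) ✗
  n_f = 2: 1/n_i² = 0.25000000 − 0.13888889 = 0.11111111 → n_i = 3.000  → integer, n_i = 3 ✓

Only n_f = 2 gives an integer upper level, n_i = 3.

The transition is from n = 3 to n = 2 (emission).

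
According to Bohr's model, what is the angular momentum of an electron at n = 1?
1.0546e-34 J·s (or 1ℏ)

In the Bohr model, angular momentum is quantized:
L = nℏ

where ℏ = h/(2π) = 1.054572e-34 J·s

For n = 1:
L = 1 × 1.054572e-34 J·s
L = 1.0546e-34 J·s

This can also be written as L = 1ℏ.
The angular momentum is an integer multiple of the reduced Planck constant.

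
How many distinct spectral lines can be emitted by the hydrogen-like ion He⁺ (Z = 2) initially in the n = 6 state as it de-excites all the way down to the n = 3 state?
6

The electron can occupy levels n = 3, 4, ..., 6 during de-excitation — that is m = 6 - 3 + 1 = 4 distinct levels.

The number of distinct spectral lines equals the number of ways to choose 2 of these m levels (each pair gives one possible emission transition):

Number of lines = m(m-1)/2 = 4×3/2 = 6

These correspond to all possible transitions between the 4 levels:
6 → 5, 6 → 4, 6 → 3, 5 → 4, 5 → 3, 4 → 3

Each transition produces a photon with a unique energy (and thus wavelength). This count does not depend on Z.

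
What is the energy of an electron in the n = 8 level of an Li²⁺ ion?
-1.91330 eV

For hydrogen-like ions, the energy levels scale with Z²:
E_n = -13.6057 Z² / n² eV

For Li²⁺ (Z = 3) at n = 8:
E_8 = -13.6057 × 3² / 8²
E_8 = -13.6057 × 9 / 64
E_8 = -122.4513 / 64
E_8 = -1.91330 eV

The energy is 9 times more negative than hydrogen at the same n due to the stronger nuclear charge.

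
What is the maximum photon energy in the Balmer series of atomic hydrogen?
3.40 eV

The series limit corresponds to the transition from n = ∞ to n = 2.
This is the highest energy (shortest wavelength) transition in the Balmer series.

E_∞ = 0 eV
E_2 = -13.6057 / 2² = -3.40 eV

Energy at series limit:
ΔE = E_∞ - E_2 = 0 - (-3.40) = 3.40 eV

This energy equals the ionization energy from the n = 2 state of hydrogen.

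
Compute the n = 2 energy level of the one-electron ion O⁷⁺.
-217.691 eV

For hydrogen-like ions, the energy levels scale with Z²:
E_n = -13.6057 Z² / n² eV

For O⁷⁺ (Z = 8) at n = 2:
E_2 = -13.6057 × 8² / 2²
E_2 = -13.6057 × 64 / 4
E_2 = -870.7648 / 4
E_2 = -217.691 eV

The energy is 64 times more negative than hydrogen at the same n due to the stronger nuclear charge.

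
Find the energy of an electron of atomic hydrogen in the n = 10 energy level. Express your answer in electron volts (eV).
-0.136 eV

The energy levels of a hydrogen-like atom are given by:
E_n = -13.6057 eV / n²

For n = 10:
E_10 = -13.6057 eV / 10²
E_10 = -13.6057 eV / 100
E_10 = -0.136 eV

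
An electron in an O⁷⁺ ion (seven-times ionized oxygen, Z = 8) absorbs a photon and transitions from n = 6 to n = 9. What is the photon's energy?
13.4377 eV

The energy levels of a hydrogen-like atom are E_n = -13.6057 Z² eV / n².

Energy at n = 6: E_6 = -13.6057 × 8² / 6² = -24.1879111 eV
Energy at n = 9: E_9 = -13.6057 × 8² / 9² = -10.7501827 eV

The excitation energy is the difference:
ΔE = E_9 - E_6
ΔE = -10.7501827 - (-24.1879111)
ΔE = 13.4377 eV

Since this is positive, energy must be absorbed (photon absorption).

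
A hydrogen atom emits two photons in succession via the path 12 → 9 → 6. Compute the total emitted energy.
0.283452 eV

The energy levels of hydrogen are E_n = -13.6057 / n² eV.

First transition (12 → 9):
ΔE₁ = |E_9 - E_12|
ΔE₁ = |-0.167971604938 - (-0.094484027778)| = 0.073487577 eV

Second transition (9 → 6):
ΔE₂ = |E_6 - E_9|
ΔE₂ = |-0.377936111111 - (-0.167971604938)| = 0.209964506 eV

Total energy released:
E_total = ΔE₁ + ΔE₂ = 0.073487577 + 0.209964506 = 0.283452 eV

Note: This equals the direct transition 12 → 6: 0.283452 eV ✓
Energy is conserved regardless of the path taken.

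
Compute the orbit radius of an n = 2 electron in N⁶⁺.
0.03024 nm (or 0.30239 Å)

The Bohr radius formula is:
r_n = n² a₀ / Z

where a₀ = 0.05291772 nm is the Bohr radius.

For N⁶⁺ (Z = 7) at n = 2:
r_2 = 2² × 0.05291772 nm / 7
r_2 = 4 × 0.05291772 nm / 7
r_2 = 0.211671 nm / 7
r_2 = 0.03024 nm

The electron orbits at approximately 0.03024 nm from the nucleus.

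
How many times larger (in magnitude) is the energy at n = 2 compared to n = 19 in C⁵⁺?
90.25

Using E_n = -13.6057 Z² / n² eV with Z = 6:

E_2 = -13.6057 × 6² / 2² = -489.8052 / 4 = -122.45130000 eV
E_19 = -13.6057 × 6² / 19² = -489.8052 / 361 = -1.35680111 eV

The ratio is:
E_2/E_19 = (-122.45130000) / (-1.35680111)
E_2/E_19 = (-489.8052/4) / (-489.8052/361)
E_2/E_19 = 361/4
E_2/E_19 = 90.25
(Note: the Z² factors cancel in the ratio.)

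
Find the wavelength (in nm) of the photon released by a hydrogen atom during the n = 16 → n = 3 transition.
850.0222 nm

First, find the transition energy using E_n = -13.6057 / n² eV:
E_16 = -13.6057 / 16² = -0.05314727 eV
E_3 = -13.6057 / 3² = -1.51174444 eV

Photon energy: |ΔE| = |E_3 - E_16| = 1.45859717 eV

Convert to wavelength using E = hc/λ with hc = 1239.84 eV·nm:
λ = hc/E = 1239.84 eV·nm / 1.45859717 eV
λ = 850.0222 nm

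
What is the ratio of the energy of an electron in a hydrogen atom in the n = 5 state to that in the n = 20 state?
16.000000

Using E_n = -13.6057 Z² / n² eV with Z = 1:

E_5 = -13.6057 / 5² = -13.6057 / 25 = -0.544228000000 eV
E_20 = -13.6057 / 20² = -13.6057 / 400 = -0.034014250000 eV

The ratio is:
E_5/E_20 = (-0.544228000000) / (-0.034014250000)
E_5/E_20 = (-13.6057/25) / (-13.6057/400)
E_5/E_20 = 400/25
E_5/E_20 = 16.000000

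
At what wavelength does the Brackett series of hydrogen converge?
1458.0242 nm

The series limit corresponds to the transition from n = ∞ to n = 4.
This is the highest energy (shortest wavelength) transition in the Brackett series.

E_∞ = 0 eV
E_4 = -13.6057 / 4² = -0.8503562500 eV

Energy at series limit:
ΔE = E_∞ - E_4 = 0 - (-0.8503562500) = 0.8503562500 eV
λ = hc/E = 1239.84 eV·nm / 0.8503562500 eV = 1458.0242 nm

This energy equals the ionization energy from the n = 4 state of hydrogen.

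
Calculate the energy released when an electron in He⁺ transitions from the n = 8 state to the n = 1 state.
53.5724 eV

The energy levels are E_n = -13.6057 Z² eV / n².

Energy at n = 8: E_8 = -13.6057 × 2² / 8² = -0.8503563 eV
Energy at n = 1: E_1 = -13.6057 × 2² / 1² = -54.4228000 eV

For emission (electron falling to lower state), the photon energy is:
E_photon = E_8 - E_1 = |-0.8503563 - (-54.4228000)|
E_photon = 53.5724 eV

This energy is carried away by the emitted photon.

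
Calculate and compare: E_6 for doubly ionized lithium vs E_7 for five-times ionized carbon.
C⁵⁺ at n = 7 (E = -9.996 eV)

Using E_n = -13.6057 Z² / n² eV:

Li²⁺ (Z = 3) at n = 6:
E = -13.6057 × 3² / 6² = -13.6057 × 9 / 36 = -3.401425 eV

C⁵⁺ (Z = 6) at n = 7:
E = -13.6057 × 6² / 7² = -13.6057 × 36 / 49 = -9.996024 eV

Since -9.996024 eV < -3.401425 eV,
C⁵⁺ at n = 7 is more tightly bound (requires more energy to ionize).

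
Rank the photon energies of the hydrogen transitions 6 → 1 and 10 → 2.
6 → 1

Calculate the energy for each transition:

Transition 6 → 1:
ΔE₁ = |E_1 - E_6| = |-13.6057/1² - (-13.6057/6²)|
ΔE₁ = |-13.60570000000 - (-0.37793611111)| = 13.22776389 eV

Transition 10 → 2:
ΔE₂ = |E_2 - E_10| = |-13.6057/2² - (-13.6057/10²)|
ΔE₂ = |-3.40142500000 - (-0.13605700000)| = 3.26536800 eV

Since 13.22776389 eV > 3.26536800 eV, the transition 6 → 1 emits the more energetic photon.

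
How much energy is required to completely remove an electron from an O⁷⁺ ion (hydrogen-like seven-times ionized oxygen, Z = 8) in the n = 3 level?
96.751644 eV

The ionization energy is the energy needed to remove the electron completely (n → ∞).

For a hydrogen-like ion with Z = 8, E_n = -13.6057 Z² / n² eV.

At n = 3: E_3 = -13.6057 × 8² / 3² = -96.751644444 eV
At n = ∞: E_∞ = 0 eV

Ionization energy = E_∞ - E_3 = 0 - (-96.751644444) = 96.751644444 eV
Ionization energy ≈ 96.751644 eV

This is also called the binding energy of the electron in state n = 3.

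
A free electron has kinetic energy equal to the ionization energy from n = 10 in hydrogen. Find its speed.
2.188e+05 m/s (or 0.07297% of c)

The binding energy at n = 10 for hydrogen is:
E_10 = -13.6057/10² = -0.1360570 eV
|E_10| = 0.1360570 eV

Convert to Joules:
KE = 0.1360570 eV × (1.602177 × 10⁻¹⁹ J/eV) = 2.17987e-20 J

Using KE = ½mv²:
v = √(2·KE/m_e)
v = √(2 × 2.17987e-20 J / 9.10938 × 10⁻³¹ kg)
v = 2.188e+05 m/s

This is approximately 0.07297% the speed of light.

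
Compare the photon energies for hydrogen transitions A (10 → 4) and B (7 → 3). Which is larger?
7 → 3

Calculate the energy for each transition:

Transition 10 → 4:
ΔE₁ = |E_4 - E_10| = |-13.6057/4² - (-13.6057/10²)|
ΔE₁ = |-0.8503562500 - (-0.1360570000)| = 0.7142993 eV

Transition 7 → 3:
ΔE₂ = |E_3 - E_7| = |-13.6057/3² - (-13.6057/7²)|
ΔE₂ = |-1.5117444444 - (-0.2776673469)| = 1.2340771 eV

Since 1.2340771 eV > 0.7142993 eV, the transition 7 → 3 emits the more energetic photon.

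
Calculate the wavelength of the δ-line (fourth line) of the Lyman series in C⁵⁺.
2.64 nm

The lines of a series are numbered from the longest wavelength (smallest ΔE) outward; the fourth line is the transition from n = n_f + 4 to n_f.
The Lyman series has all transitions ending at n_f = 1.

For C⁵⁺ (Z = 6), the fourth line (δ-line) is the jump from n = 5 to n = 1:
E_5 = -13.6057 × 6² / 5² = -19.5922 eV
E_1 = -13.6057 × 6² / 1² = -489.8052 eV
ΔE = E_5 - E_1 = 470.2130 eV

λ = hc/E = 1239.84 eV·nm / 470.2130 eV
λ = 2.64 nm

This is the δ-line of the Lyman series in C⁵⁺.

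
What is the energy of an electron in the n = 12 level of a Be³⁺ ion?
-1.51174 eV

For hydrogen-like ions, the energy levels scale with Z²:
E_n = -13.6057 Z² / n² eV

For Be³⁺ (Z = 4) at n = 12:
E_12 = -13.6057 × 4² / 12²
E_12 = -13.6057 × 16 / 144
E_12 = -217.6912 / 144
E_12 = -1.51174 eV

The energy is 16 times more negative than hydrogen at the same n due to the stronger nuclear charge.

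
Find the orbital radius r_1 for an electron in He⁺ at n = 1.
0.0265 nm (or 0.2646 Å)

The Bohr radius formula is:
r_n = n² a₀ / Z

where a₀ = 0.0529177 nm is the Bohr radius.

For He⁺ (Z = 2) at n = 1:
r_1 = 1² × 0.0529177 nm / 2
r_1 = 1 × 0.0529177 nm / 2
r_1 = 0.05292 nm / 2
r_1 = 0.0265 nm

The electron orbits at approximately 0.0265 nm from the nucleus.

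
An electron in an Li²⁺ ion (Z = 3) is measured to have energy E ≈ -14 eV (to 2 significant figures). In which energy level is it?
n = 3

The exact energy levels follow E_n = -13.6057 Z² / n² eV with Z = 3.

The measured value (-14 eV) is reported to only 2 significant figures, so we must test candidate n values and see which one matches to that precision.

Candidate energies:
  n = 1:  E = -13.6057 × 3² / 1² = -122.451300 eV
  n = 2:  E = -13.6057 × 3² / 2² = -30.612825 eV
  n = 3:  E = -13.6057 × 3² / 3² = -13.605700 eV  ← matches
  n = 4:  E = -13.6057 × 3² / 4² = -7.653206 eV
  n = 5:  E = -13.6057 × 3² / 5² = -4.898052 eV

Checking against the measurement of -14 eV (2 sig figs), only n = 3 agrees:
E_3 = -13.605700 eV, which rounds to -14 eV ✓

Therefore n = 3.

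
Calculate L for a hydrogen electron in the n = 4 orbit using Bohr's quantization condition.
4.21829e-34 J·s (or 4ℏ)

In the Bohr model, angular momentum is quantized:
L = nℏ

where ℏ = h/(2π) = 1.0545718e-34 J·s

For n = 4:
L = 4 × 1.0545718e-34 J·s
L = 4.21829e-34 J·s

This can also be written as L = 4ℏ.
The angular momentum is an integer multiple of the reduced Planck constant.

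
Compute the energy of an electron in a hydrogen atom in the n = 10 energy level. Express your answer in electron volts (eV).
-0.13606 eV

The energy levels of a hydrogen-like atom are given by:
E_n = -13.6057 eV / n²

For n = 10:
E_10 = -13.6057 eV / 10²
E_10 = -13.6057 eV / 100
E_10 = -0.13606 eV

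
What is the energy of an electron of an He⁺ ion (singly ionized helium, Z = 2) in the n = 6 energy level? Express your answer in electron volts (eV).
-1.512 eV

The energy levels of a hydrogen-like atom are given by:
E_n = -13.6057 Z² / n² eV  (with Z = 2 for He⁺)

For n = 6:
E_6 = -13.6057 × 2² / 6²
E_6 = -13.6057 × 4 / 36
E_6 = -1.512 eV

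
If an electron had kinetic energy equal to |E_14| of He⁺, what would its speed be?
3.13e+05 m/s (or 0.1042% of c)

The binding energy at n = 14 for He⁺ is:
E_14 = -13.6057 × 2²/14² = -0.277667 eV
|E_14| = 0.277667 eV

Convert to Joules:
KE = 0.277667 eV × (1.602177 × 10⁻¹⁹ J/eV) = 4.4487e-20 J

Using KE = ½mv²:
v = √(2·KE/m_e)
v = √(2 × 4.4487e-20 J / 9.10938 × 10⁻³¹ kg)
v = 3.13e+05 m/s

This is approximately 0.1042% the speed of light.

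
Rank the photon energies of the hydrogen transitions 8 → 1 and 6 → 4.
8 → 1

Calculate the energy for each transition:

Transition 8 → 1:
ΔE₁ = |E_1 - E_8| = |-13.6057/1² - (-13.6057/8²)|
ΔE₁ = |-13.605700000000 - (-0.212589062500)| = 13.393110938 eV

Transition 6 → 4:
ΔE₂ = |E_4 - E_6| = |-13.6057/4² - (-13.6057/6²)|
ΔE₂ = |-0.850356250000 - (-0.377936111111)| = 0.472420139 eV

Since 13.393110938 eV > 0.472420139 eV, the transition 8 → 1 emits the more energetic photon.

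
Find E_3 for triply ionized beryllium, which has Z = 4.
-24.188 eV

For hydrogen-like ions, the energy levels scale with Z²:
E_n = -13.6057 Z² / n² eV

For Be³⁺ (Z = 4) at n = 3:
E_3 = -13.6057 × 4² / 3²
E_3 = -13.6057 × 16 / 9
E_3 = -217.6912 / 9
E_3 = -24.188 eV

The energy is 16 times more negative than hydrogen at the same n due to the stronger nuclear charge.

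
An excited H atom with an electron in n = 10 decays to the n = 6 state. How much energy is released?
0.24 eV

The energy levels are E_n = -13.6057 eV / n².

Energy at n = 10: E_10 = -13.6057 / 10² = -0.13606 eV
Energy at n = 6: E_6 = -13.6057 / 6² = -0.37794 eV

For emission (electron falling to lower state), the photon energy is:
E_photon = E_10 - E_6 = |-0.13606 - (-0.37794)|
E_photon = 0.24 eV

This energy is carried away by the emitted photon.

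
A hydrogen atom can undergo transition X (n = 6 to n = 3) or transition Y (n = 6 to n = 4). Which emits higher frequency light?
6 → 3

Calculate the energy for each transition:

Transition 6 → 3:
ΔE₁ = |E_3 - E_6| = |-13.6057/3² - (-13.6057/6²)|
ΔE₁ = |-1.511744444 - (-0.377936111)| = 1.133808 eV

Transition 6 → 4:
ΔE₂ = |E_4 - E_6| = |-13.6057/4² - (-13.6057/6²)|
ΔE₂ = |-0.850356250 - (-0.377936111)| = 0.472420 eV

Since 1.133808 eV > 0.472420 eV, the transition 6 → 3 emits the more energetic photon.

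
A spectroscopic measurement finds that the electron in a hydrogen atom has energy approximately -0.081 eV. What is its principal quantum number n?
n = 13

The exact energy levels follow E_n = -13.6057 eV / n².

The measured value (-0.081 eV) is reported to only 2 significant figures, so we must test candidate n values and see which one matches to that precision.

Candidate energies:
  n = 11:  E = -13.6057/11² = -0.11244 eV
  n = 12:  E = -13.6057/12² = -0.09448 eV
  n = 13:  E = -13.6057/13² = -0.08051 eV  ← matches
  n = 14:  E = -13.6057/14² = -0.06942 eV
  n = 15:  E = -13.6057/15² = -0.06047 eV

Checking against the measurement of -0.081 eV (2 sig figs), only n = 13 agrees:
E_13 = -0.08051 eV, which rounds to -0.081 eV ✓

Therefore n = 13.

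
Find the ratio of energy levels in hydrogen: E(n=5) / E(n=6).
1.44

Using E_n = -13.6057 Z² / n² eV with Z = 1:

E_5 = -13.6057 / 5² = -13.6057 / 25 = -0.54422800 eV
E_6 = -13.6057 / 6² = -13.6057 / 36 = -0.37793611 eV

The ratio is:
E_5/E_6 = (-0.54422800) / (-0.37793611)
E_5/E_6 = (-13.6057/25) / (-13.6057/36)
E_5/E_6 = 36/25
E_5/E_6 = 1.44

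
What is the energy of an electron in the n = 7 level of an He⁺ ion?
-1.1107 eV

For hydrogen-like ions, the energy levels scale with Z²:
E_n = -13.6057 Z² / n² eV

For He⁺ (Z = 2) at n = 7:
E_7 = -13.6057 × 2² / 7²
E_7 = -13.6057 × 4 / 49
E_7 = -54.4228 / 49
E_7 = -1.1107 eV

The energy is 4 times more negative than hydrogen at the same n due to the stronger nuclear charge.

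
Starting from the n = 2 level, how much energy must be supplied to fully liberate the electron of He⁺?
13.605700 eV

The ionization energy is the energy needed to remove the electron completely (n → ∞).

For a hydrogen-like ion with Z = 2, E_n = -13.6057 Z² / n² eV.

At n = 2: E_2 = -13.6057 × 2² / 2² = -13.605700000 eV
At n = ∞: E_∞ = 0 eV

Ionization energy = E_∞ - E_2 = 0 - (-13.605700000) = 13.605700000 eV
Ionization energy ≈ 13.605700 eV

This is also called the binding energy of the electron in state n = 2.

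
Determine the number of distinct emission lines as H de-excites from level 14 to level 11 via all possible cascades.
6

The electron can occupy levels n = 11, 12, ..., 14 during de-excitation — that is m = 14 - 11 + 1 = 4 distinct levels.

The number of distinct spectral lines equals the number of ways to choose 2 of these m levels (each pair gives one possible emission transition):

Number of lines = m(m-1)/2 = 4×3/2 = 6

These correspond to all possible transitions between the 4 levels:
14 → 13, 14 → 12, 14 → 11, 13 → 12, 13 → 11, 12 → 11

Each transition produces a photon with a unique energy (and thus wavelength). This count does not depend on Z.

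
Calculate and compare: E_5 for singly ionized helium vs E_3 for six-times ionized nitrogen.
N⁶⁺ at n = 3 (E = -74.075478 eV)

Using E_n = -13.6057 Z² / n² eV:

He⁺ (Z = 2) at n = 5:
E = -13.6057 × 2² / 5² = -13.6057 × 4 / 25 = -2.176912000 eV

N⁶⁺ (Z = 7) at n = 3:
E = -13.6057 × 7² / 3² = -13.6057 × 49 / 9 = -74.075477778 eV

Since -74.075477778 eV < -2.176912000 eV,
N⁶⁺ at n = 3 is more tightly bound (requires more energy to ionize).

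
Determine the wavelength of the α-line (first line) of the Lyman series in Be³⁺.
7.593876 nm

The longest wavelength corresponds to the smallest energy transition in the series.
The Lyman series has all transitions ending at n_f = 1.

For Be³⁺ (Z = 4), the first line (α-line) is the jump from n = 2 to n = 1:
E_2 = -13.6057 × 4² / 2² = -54.42280000 eV
E_1 = -13.6057 × 4² / 1² = -217.69120000 eV
ΔE = E_2 - E_1 = 163.26840000 eV

λ = hc/E = 1239.84 eV·nm / 163.26840000 eV
λ = 7.593876 nm

This is the α-line of the Lyman series in Be³⁺.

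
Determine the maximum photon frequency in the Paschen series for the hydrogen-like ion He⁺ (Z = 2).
1.462e+15 Hz

The series limit corresponds to the transition from n = ∞ to n = 3.
This is the highest energy (shortest wavelength) transition in the Paschen series.

E_∞ = 0 eV
E_3 = -13.6057 × 2² / 3² = -6.046978 eV

Energy at series limit:
ΔE = E_∞ - E_3 = 0 - (-6.046978) = 6.046978 eV
E = 6.046978 eV × (1.602177 × 10⁻¹⁹ J/eV) = 9.68833e-19 J
f = E/h = 9.68833e-19 J / (6.62607 × 10⁻³⁴ J·s) = 1.462e+15 Hz

This energy equals the ionization energy from the n = 3 state of He⁺.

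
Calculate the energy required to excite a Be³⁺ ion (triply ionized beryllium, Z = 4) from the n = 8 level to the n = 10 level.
1.22451 eV

The energy levels of a hydrogen-like atom are E_n = -13.6057 Z² eV / n².

Energy at n = 8: E_8 = -13.6057 × 4² / 8² = -3.40142500 eV
Energy at n = 10: E_10 = -13.6057 × 4² / 10² = -2.17691200 eV

The excitation energy is the difference:
ΔE = E_10 - E_8
ΔE = -2.17691200 - (-3.40142500)
ΔE = 1.22451 eV

Since this is positive, energy must be absorbed (photon absorption).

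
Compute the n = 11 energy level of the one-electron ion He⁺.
-0.449775 eV

For hydrogen-like ions, the energy levels scale with Z²:
E_n = -13.6057 Z² / n² eV

For He⁺ (Z = 2) at n = 11:
E_11 = -13.6057 × 2² / 11²
E_11 = -13.6057 × 4 / 121
E_11 = -54.4228 / 121
E_11 = -0.449775 eV

The energy is 4 times more negative than hydrogen at the same n due to the stronger nuclear charge.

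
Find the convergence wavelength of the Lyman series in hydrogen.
91.1265 nm

The series limit corresponds to the transition from n = ∞ to n = 1.
This is the highest energy (shortest wavelength) transition in the Lyman series.

E_∞ = 0 eV
E_1 = -13.6057 / 1² = -13.605700 eV

Energy at series limit:
ΔE = E_∞ - E_1 = 0 - (-13.605700) = 13.605700 eV
λ = hc/E = 1239.84 eV·nm / 13.605700 eV = 91.1265 nm

This energy equals the ionization energy from the n = 1 state of hydrogen.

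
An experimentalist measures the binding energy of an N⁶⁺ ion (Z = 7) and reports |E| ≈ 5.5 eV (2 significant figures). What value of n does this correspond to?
n = 11

The exact energy levels follow E_n = -13.6057 Z² / n² eV with Z = 7.

The measured value (-5.5 eV) is reported to only 2 significant figures, so we must test candidate n values and see which one matches to that precision.

Candidate energies:
  n = 9:  E = -13.6057 × 7² / 9² = -8.23061 eV
  n = 10:  E = -13.6057 × 7² / 10² = -6.66679 eV
  n = 11:  E = -13.6057 × 7² / 11² = -5.50975 eV  ← matches
  n = 12:  E = -13.6057 × 7² / 12² = -4.62972 eV
  n = 13:  E = -13.6057 × 7² / 13² = -3.94485 eV

Checking against the measurement of -5.5 eV (2 sig figs), only n = 11 agrees:
E_11 = -5.50975 eV, which rounds to -5.5 eV ✓

Therefore n = 11.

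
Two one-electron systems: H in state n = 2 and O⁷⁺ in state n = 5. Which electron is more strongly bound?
O⁷⁺ at n = 5 (E = -34.830592 eV)

Using E_n = -13.6057 Z² / n² eV:

H (Z = 1) at n = 2:
E = -13.6057 × 1² / 2² = -13.6057 × 1 / 4 = -3.401425000 eV

O⁷⁺ (Z = 8) at n = 5:
E = -13.6057 × 8² / 5² = -13.6057 × 64 / 25 = -34.830592000 eV

Since -34.830592000 eV < -3.401425000 eV,
O⁷⁺ at n = 5 is more tightly bound (requires more energy to ionize).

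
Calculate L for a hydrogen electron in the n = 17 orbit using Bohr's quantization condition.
1.79e-33 J·s (or 17ℏ)

In the Bohr model, angular momentum is quantized:
L = nℏ

where ℏ = h/(2π) = 1.0546e-34 J·s

For n = 17:
L = 17 × 1.0546e-34 J·s
L = 1.79e-33 J·s

This can also be written as L = 17ℏ.
The angular momentum is an integer multiple of the reduced Planck constant.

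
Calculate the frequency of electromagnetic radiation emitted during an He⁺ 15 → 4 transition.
7.63975e+14 Hz

First, find the transition energy:
E_15 = -13.6057 × 2² / 15² = -0.24187911 eV
E_4 = -13.6057 × 2² / 4² = -3.40142500 eV
|ΔE| = |E_4 - E_15| = 3.15954589 eV

Convert to Joules: E = 3.15954589 eV × (1.602177 × 10⁻¹⁹ J/eV) = 5.0621518e-19 J

Using E = hf:
f = E/h = 5.0621518e-19 J / (6.62607 × 10⁻³⁴ J·s)
f = 7.63975e+14 Hz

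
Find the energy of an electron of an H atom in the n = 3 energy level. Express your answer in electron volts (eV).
-1.512 eV

The energy levels of a hydrogen-like atom are given by:
E_n = -13.6057 eV / n²

For n = 3:
E_3 = -13.6057 eV / 3²
E_3 = -13.6057 eV / 9
E_3 = -1.512 eV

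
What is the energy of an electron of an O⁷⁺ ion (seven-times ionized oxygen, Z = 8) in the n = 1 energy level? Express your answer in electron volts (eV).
-870.76 eV

The energy levels of a hydrogen-like atom are given by:
E_n = -13.6057 Z² / n² eV  (with Z = 8 for O⁷⁺)

For n = 1:
E_1 = -13.6057 × 8² / 1²
E_1 = -13.6057 × 64 / 1
E_1 = -870.76 eV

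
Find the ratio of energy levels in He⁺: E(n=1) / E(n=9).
81.000

Using E_n = -13.6057 Z² / n² eV with Z = 2:

E_1 = -13.6057 × 2² / 1² = -54.4228 / 1 = -54.422800000 eV
E_9 = -13.6057 × 2² / 9² = -54.4228 / 81 = -0.671886420 eV

The ratio is:
E_1/E_9 = (-54.422800000) / (-0.671886420)
E_1/E_9 = (-54.4228/1) / (-54.4228/81)
E_1/E_9 = 81/1
E_1/E_9 = 81.000
(Note: the Z² factors cancel in the ratio.)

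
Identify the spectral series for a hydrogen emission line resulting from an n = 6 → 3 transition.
Paschen series

The spectral series in hydrogen are named based on the final (lower) energy level:
- Lyman series: n_final = 1 (ultraviolet)
- Balmer series: n_final = 2 (visible/near-UV)
- Paschen series: n_final = 3 (infrared)
- Brackett series: n_final = 4 (infrared)
- Pfund series: n_final = 5 (far infrared)

Since this transition ends at n = 3, it belongs to the Paschen series.

For reference, this 6 → 3 line has photon energy
ΔE = 13.6057 eV × (1/3² - 1/6²) = 1.1338083333 eV,
corresponding to wavelength λ = hc/ΔE = 1239.84 eV·nm / 1.1338083333 eV = 1093.51816 nm in the infrared region.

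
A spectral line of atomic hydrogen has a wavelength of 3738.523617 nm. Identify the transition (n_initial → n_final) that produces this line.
n = 8 → n = 5

First, find the photon energy from the wavelength (hc = 1239.84 eV·nm):
E = hc/λ = 1239.84 eV·nm / 3738.523617 nm = 0.33163894 eV

The energy levels of hydrogen satisfy E_n = -13.6057 / n² eV, so an emission n_i → n_f releases
ΔE = 13.6057 × (1/n_f² − 1/n_i²) eV.

Setting ΔE equal to the photon energy:
1/n_f² − 1/n_i² = 0.33163894 / 13.6057 = 0.024375000

Since 1/n_i² must be positive, we need 1/n_f² > 0.024375000, i.e. n_f ≤ 6. For each allowed n_f, solve n_i = (1/n_f² − 0.024375000)^(−1/2) and check whether it is a whole number:
  n_f = 1: 1/n_i² = 1.000000000 − 0.024375000 = 0.975625000 → n_i = 1.012  (not an integer) ✗
  n_f = 2: 1/n_i² = 0.250000000 − 0.024375000 = 0.225625000 → n_i = 2.105  (not an integer) ✗
  n_f = 3: 1/n_i² = 0.111111111 − 0.024375000 = 0.086736111 → n_i = 3.395  (not an integer) ✗
  n_f = 4: 1/n_i² = 0.062500000 − 0.024375000 = 0.038125000 → n_i = 5.121  (not an integer) ✗
  n_f = 5: 1/n_i² = 0.040000000 − 0.024375000 = 0.015625000 → n_i = 8.000  → integer, n_i = 8 ✓
  n_f = 6: 1/n_i² = 0.027777778 − 0.024375000 = 0.003402778 → n_i = 17.143  (not an integer) ✗

Only n_f = 5 gives an integer upper level, n_i = 8.

The transition is from n = 8 to n = 5 (emission).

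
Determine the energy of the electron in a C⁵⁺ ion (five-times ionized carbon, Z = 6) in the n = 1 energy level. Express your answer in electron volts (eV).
-489.80520 eV

The energy levels of a hydrogen-like atom are given by:
E_n = -13.6057 Z² / n² eV  (with Z = 6 for C⁵⁺)

For n = 1:
E_1 = -13.6057 × 6² / 1²
E_1 = -13.6057 × 36 / 1
E_1 = -489.80520 eV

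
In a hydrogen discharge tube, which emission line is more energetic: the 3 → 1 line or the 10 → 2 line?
3 → 1

Calculate the energy for each transition:

Transition 3 → 1:
ΔE₁ = |E_1 - E_3| = |-13.6057/1² - (-13.6057/3²)|
ΔE₁ = |-13.605700000 - (-1.511744444)| = 12.093956 eV

Transition 10 → 2:
ΔE₂ = |E_2 - E_10| = |-13.6057/2² - (-13.6057/10²)|
ΔE₂ = |-3.401425000 - (-0.136057000)| = 3.265368 eV

Since 12.093956 eV > 3.265368 eV, the transition 3 → 1 emits the more energetic photon.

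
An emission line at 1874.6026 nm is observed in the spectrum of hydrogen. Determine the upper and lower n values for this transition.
n = 4 → n = 3

First, find the photon energy from the wavelength (hc = 1239.84 eV·nm):
E = hc/λ = 1239.84 eV·nm / 1874.6026 nm = 0.66138818 eV

The energy levels of hydrogen satisfy E_n = -13.6057 / n² eV, so an emission n_i → n_f releases
ΔE = 13.6057 × (1/n_f² − 1/n_i²) eV.

Setting ΔE equal to the photon energy:
1/n_f² − 1/n_i² = 0.66138818 / 13.6057 = 0.048611110

Since 1/n_i² must be positive, we need 1/n_f² > 0.048611110, i.e. n_f ≤ 4. For each allowed n_f, solve n_i = (1/n_f² − 0.048611110)^(−1/2) and check whether it is a whole number:
  n_f = 1: 1/n_i² = 1.000000000 − 0.048611110 = 0.951388890 → n_i = 1.025  (not an integer) ✗
  n_f = 2: 1/n_i² = 0.250000000 − 0.048611110 = 0.201388890 → n_i = 2.228  (not an integer) ✗
  n_f = 3: 1/n_i² = 0.111111111 − 0.048611110 = 0.062500001 → n_i = 4.000  → integer, n_i = 4 ✓
  n_f = 4: 1/n_i² = 0.062500000 − 0.048611110 = 0.013888890 → n_i = 8.485  (not an integer) ✗

Only n_f = 3 gives an integer upper level, n_i = 4.

The transition is from n = 4 to n = 3 (emission).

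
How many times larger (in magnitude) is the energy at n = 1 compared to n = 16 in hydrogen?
256.000

Using E_n = -13.6057 Z² / n² eV with Z = 1:

E_1 = -13.6057 / 1² = -13.6057 / 1 = -13.605700000 eV
E_16 = -13.6057 / 16² = -13.6057 / 256 = -0.053147266 eV

The ratio is:
E_1/E_16 = (-13.605700000) / (-0.053147266)
E_1/E_16 = (-13.6057/1) / (-13.6057/256)
E_1/E_16 = 256/1
E_1/E_16 = 256.000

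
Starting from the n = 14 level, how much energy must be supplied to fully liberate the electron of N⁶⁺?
3.40 eV

The ionization energy is the energy needed to remove the electron completely (n → ∞).

For a hydrogen-like ion with Z = 7, E_n = -13.6057 Z² / n² eV.

At n = 14: E_14 = -13.6057 × 7² / 14² = -3.40143 eV
At n = ∞: E_∞ = 0 eV

Ionization energy = E_∞ - E_14 = 0 - (-3.40143) = 3.40143 eV
Ionization energy ≈ 3.40 eV

This is also called the binding energy of the electron in state n = 14.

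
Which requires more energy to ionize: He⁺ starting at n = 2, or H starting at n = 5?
He⁺ at n = 2 (E = -13.6057 eV)

Using E_n = -13.6057 Z² / n² eV:

He⁺ (Z = 2) at n = 2:
E = -13.6057 × 2² / 2² = -13.6057 × 4 / 4 = -13.6057000 eV

H (Z = 1) at n = 5:
E = -13.6057 × 1² / 5² = -13.6057 × 1 / 25 = -0.5442280 eV

Since -13.6057000 eV < -0.5442280 eV,
He⁺ at n = 2 is more tightly bound (requires more energy to ionize).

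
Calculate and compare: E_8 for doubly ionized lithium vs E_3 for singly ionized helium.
He⁺ at n = 3 (E = -6.0470 eV)

Using E_n = -13.6057 Z² / n² eV:

Li²⁺ (Z = 3) at n = 8:
E = -13.6057 × 3² / 8² = -13.6057 × 9 / 64 = -1.9133016 eV

He⁺ (Z = 2) at n = 3:
E = -13.6057 × 2² / 3² = -13.6057 × 4 / 9 = -6.0469778 eV

Since -6.0469778 eV < -1.9133016 eV,
He⁺ at n = 3 is more tightly bound (requires more energy to ionize).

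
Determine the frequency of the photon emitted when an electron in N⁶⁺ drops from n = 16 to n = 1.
1.606e+17 Hz

First, find the transition energy:
E_16 = -13.6057 × 7² / 16² = -2.6042 eV
E_1 = -13.6057 × 7² / 1² = -666.6793 eV
|ΔE| = |E_1 - E_16| = 664.0751 eV

Convert to Joules: E = 664.0751 eV × (1.602177 × 10⁻¹⁹ J/eV) = 1.06397e-16 J

Using E = hf:
f = E/h = 1.06397e-16 J / (6.62607 × 10⁻³⁴ J·s)
f = 1.606e+17 Hz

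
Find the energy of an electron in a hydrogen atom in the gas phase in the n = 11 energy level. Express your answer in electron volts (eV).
-0.112444 eV

The energy levels of a hydrogen-like atom are given by:
E_n = -13.6057 eV / n²

For n = 11:
E_11 = -13.6057 eV / 11²
E_11 = -13.6057 eV / 121
E_11 = -0.112444 eV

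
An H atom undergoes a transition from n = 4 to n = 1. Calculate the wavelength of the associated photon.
97.20 nm

First, find the transition energy using E_n = -13.6057 / n² eV:
E_4 = -13.6057 / 4² = -0.8504 eV
E_1 = -13.6057 / 1² = -13.6057 eV

Photon energy: |ΔE| = |E_1 - E_4| = 12.7553 eV

Convert to wavelength using E = hc/λ with hc = 1239.84 eV·nm:
λ = hc/E = 1239.84 eV·nm / 12.7553 eV
λ = 97.20 nm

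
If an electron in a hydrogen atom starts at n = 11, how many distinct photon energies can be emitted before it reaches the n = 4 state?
28

The electron can occupy levels n = 4, 5, ..., 11 during de-excitation — that is m = 11 - 4 + 1 = 8 distinct levels.

The number of distinct spectral lines equals the number of ways to choose 2 of these m levels (each pair gives one possible emission transition):

Number of lines = m(m-1)/2 = 8×7/2 = 28

These correspond to all possible transitions between the 8 levels:
11 → 10, 11 → 9, 11 → 8, 11 → 7, 11 → 6, 11 → 5, 11 → 4, 10 → 9...

Each transition produces a photon with a unique energy (and thus wavelength). This count does not depend on Z.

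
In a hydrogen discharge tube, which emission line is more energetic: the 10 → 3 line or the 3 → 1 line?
3 → 1

Calculate the energy for each transition:

Transition 10 → 3:
ΔE₁ = |E_3 - E_10| = |-13.6057/3² - (-13.6057/10²)|
ΔE₁ = |-1.511744444 - (-0.136057000)| = 1.375687 eV

Transition 3 → 1:
ΔE₂ = |E_1 - E_3| = |-13.6057/1² - (-13.6057/3²)|
ΔE₂ = |-13.605700000 - (-1.511744444)| = 12.093956 eV

Since 12.093956 eV > 1.375687 eV, the transition 3 → 1 emits the more energetic photon.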